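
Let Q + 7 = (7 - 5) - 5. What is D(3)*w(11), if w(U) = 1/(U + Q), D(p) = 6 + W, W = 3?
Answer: 9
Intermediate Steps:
D(p) = 9 (D(p) = 6 + 3 = 9)
Q = -10 (Q = -7 + ((7 - 5) - 5) = -7 + (2 - 5) = -7 - 3 = -10)
w(U) = 1/(-10 + U) (w(U) = 1/(U - 10) = 1/(-10 + U))
D(3)*w(11) = 9/(-10 + 11) = 9/1 = 9*1 = 9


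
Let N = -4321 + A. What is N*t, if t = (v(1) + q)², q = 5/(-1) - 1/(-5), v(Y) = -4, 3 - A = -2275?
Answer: -3955248/25 ≈ -1.5821e+5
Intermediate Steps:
A = 2278 (A = 3 - 1*(-2275) = 3 + 2275 = 2278)
q = -24/5 (q = 5*(-1) - 1*(-⅕) = -5 + ⅕ = -24/5 ≈ -4.8000)
t = 1936/25 (t = (-4 - 24/5)² = (-44/5)² = 1936/25 ≈ 77.440)
N = -2043 (N = -4321 + 2278 = -2043)
N*t = -2043*1936/25 = -3955248/25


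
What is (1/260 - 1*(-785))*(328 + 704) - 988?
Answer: 52593838/65 ≈ 8.0914e+5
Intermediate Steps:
(1/260 - 1*(-785))*(328 + 704) - 988 = (1/260 + 785)*1032 - 988 = (204101/260)*1032 - 988 = 52658058/65 - 988 = 52593838/65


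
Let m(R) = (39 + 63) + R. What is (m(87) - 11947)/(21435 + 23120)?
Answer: -11758/44555 ≈ -0.26390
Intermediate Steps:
m(R) = 102 + R
(m(87) - 11947)/(21435 + 23120) = ((102 + 87) - 11947)/(21435 + 23120) = (189 - 11947)/44555 = -11758*1/44555 = -11758/44555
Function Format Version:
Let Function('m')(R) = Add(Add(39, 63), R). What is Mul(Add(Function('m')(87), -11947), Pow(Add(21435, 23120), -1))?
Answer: Rational(-11758, 44555) ≈ -0.26390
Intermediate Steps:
Function('m')(R) = Add(102, R)
Mul(Add(Function('m')(87), -11947), Pow(Add(21435, 23120), -1)) = Mul(Add(Add(102, 87), -11947), Pow(Add(21435, 23120), -1)) = Mul(Add(189, -11947), Pow(44555, -1)) = Mul(-11758, Rational(1, 44555)) = Rational(-11758, 44555)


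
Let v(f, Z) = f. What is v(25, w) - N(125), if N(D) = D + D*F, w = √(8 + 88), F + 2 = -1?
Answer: 275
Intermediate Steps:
F = -3 (F = -2 - 1 = -3)
w = 4*√6 (w = √96 = 4*√6 ≈ 9.7980)
N(D) = -2*D (N(D) = D + D*(-3) = D - 3*D = -2*D)
v(25, w) - N(125) = 25 - (-2)*125 = 25 - 1*(-250) = 25 + 250 = 275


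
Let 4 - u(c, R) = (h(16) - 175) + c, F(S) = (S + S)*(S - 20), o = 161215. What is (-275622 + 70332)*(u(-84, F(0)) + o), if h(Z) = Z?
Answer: -33146533980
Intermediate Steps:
F(S) = 2*S*(-20 + S) (F(S) = (2*S)*(-20 + S) = 2*S*(-20 + S))
u(c, R) = 163 - c (u(c, R) = 4 - ((16 - 175) + c) = 4 - (-159 + c) = 4 + (159 - c) = 163 - c)
(-275622 + 70332)*(u(-84, F(0)) + o) = (-275622 + 70332)*((163 - 1*(-84)) + 161215) = -205290*((163 + 84) + 161215) = -205290*(247 + 161215) = -205290*161462 = -33146533980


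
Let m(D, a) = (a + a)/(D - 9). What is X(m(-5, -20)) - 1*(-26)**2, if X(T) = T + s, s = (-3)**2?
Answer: -4649/7 ≈ -664.14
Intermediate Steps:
s = 9
m(D, a) = 2*a/(-9 + D) (m(D, a) = (2*a)/(-9 + D) = 2*a/(-9 + D))
X(T) = 9 + T (X(T) = T + 9 = 9 + T)
X(m(-5, -20)) - 1*(-26)**2 = (9 + 2*(-20)/(-9 - 5)) - 1*(-26)**2 = (9 + 2*(-20)/(-14)) - 1*676 = (9 + 2*(-20)*(-1/14)) - 676 = (9 + 20/7) - 676 = 83/7 - 676 = -4649/7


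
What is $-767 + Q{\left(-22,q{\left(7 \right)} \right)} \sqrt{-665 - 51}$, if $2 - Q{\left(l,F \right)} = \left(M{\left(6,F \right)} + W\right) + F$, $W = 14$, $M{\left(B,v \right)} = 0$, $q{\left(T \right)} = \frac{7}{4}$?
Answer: $-767 - \frac{55 i \sqrt{179}}{2} \approx -767.0 - 367.92 i$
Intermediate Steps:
$q{\left(T \right)} = \frac{7}{4}$ ($q{\left(T \right)} = 7 \cdot \frac{1}{4} = \frac{7}{4}$)
$Q{\left(l,F \right)} = -12 - F$ ($Q{\left(l,F \right)} = 2 - \left(\left(0 + 14\right) + F\right) = 2 - \left(14 + F\right) = -12 - F$)
$-767 + Q{\left(-22,q{\left(7 \right)} \right)} \sqrt{-665 - 51} = -767 + \left(-12 - \frac{7}{4}\right) \sqrt{-665 - 51} = -767 + \left(-12 - \frac{7}{4}\right) \sqrt{-716} = -767 - \frac{55 \cdot 2 i \sqrt{179}}{4} = -767 - \frac{55 i \sqrt{179}}{2}$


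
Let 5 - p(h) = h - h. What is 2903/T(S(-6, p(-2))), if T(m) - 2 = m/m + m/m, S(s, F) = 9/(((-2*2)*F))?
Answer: 2903/4 ≈ 725.75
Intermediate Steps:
p(h) = 5 (p(h) = 5 - (h - h) = 5 - 1*0 = 5 + 0 = 5)
S(s, F) = -9/(4*F) (S(s, F) = 9/((-4*F)) = 9*(-1/(4*F)) = -9/(4*F))
T(m) = 4 (T(m) = 2 + (m/m + m/m) = 2 + (1 + 1) = 2 + 2 = 4)
2903/T(S(-6, p(-2))) = 2903/4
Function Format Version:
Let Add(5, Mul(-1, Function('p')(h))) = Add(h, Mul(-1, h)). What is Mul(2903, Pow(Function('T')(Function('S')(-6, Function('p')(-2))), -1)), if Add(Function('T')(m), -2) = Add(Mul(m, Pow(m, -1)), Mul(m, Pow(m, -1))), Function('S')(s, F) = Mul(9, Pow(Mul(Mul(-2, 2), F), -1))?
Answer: Rational(2903, 4) ≈ 725.75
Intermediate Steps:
Function('p')(h) = 5 (Function('p')(h) = Add(5, Mul(-1, Add(h, Mul(-1, h)))) = Add(5, Mul(-1, 0)) = Add(5, 0) = 5)
Function('S')(s, F) = Mul(Rational(-9, 4), Pow(F, -1)) (Function('S')(s, F) = Mul(9, Pow(Mul(-4, F), -1)) = Mul(9, Mul(Rational(-1, 4), Pow(F, -1))) = Mul(Rational(-9, 4), Pow(F, -1)))
Function('T')(m) = 4 (Function('T')(m) = Add(2, Add(Mul(m, Pow(m, -1)), Mul(m, Pow(m, -1)))) = Add(2, Add(1, 1)) = Add(2, 2) = 4)
Mul(2903, Pow(Function('T')(Function('S')(-6, Function('p')(-2))), -1)) = Mul(2903, Pow(4, -1)) = Mul(2903, Rational(1, 4)) = Rational(2903, 4)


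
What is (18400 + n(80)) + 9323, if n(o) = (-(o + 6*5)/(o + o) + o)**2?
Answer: 8707449/256 ≈ 34014.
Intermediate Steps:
n(o) = (o - (30 + o)/(2*o))**2 (n(o) = (-(o + 30)/(2*o) + o)**2 = (-(30 + o)*1/(2*o) + o)**2 = (-(30 + o)/(2*o) + o)**2 = (o - (30 + o)/(2*o))**2)
(18400 + n(80)) + 9323 = (18400 + (1/4)*(30 + 80 - 2*80**2)**2/80**2) + 9323 = (18400 + (1/4)*(1/6400)*(30 + 80 - 2*6400)**2) + 9323 = (18400 + (1/4)*(1/6400)*(30 + 80 - 12800)**2) + 9323 = (18400 + (1/4)*(1/6400)*(-12690)**2) + 9323 = (18400 + (1/4)*(1/6400)*161036100) + 9323 = (18400 + 1610361/256) + 9323 = 6320761/256 + 9323 = 8707449/256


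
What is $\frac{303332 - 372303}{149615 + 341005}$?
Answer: $- \frac{68971}{490620} \approx -0.14058$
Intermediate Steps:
$\frac{303332 - 372303}{149615 + 341005} = - \frac{68971}{490620}$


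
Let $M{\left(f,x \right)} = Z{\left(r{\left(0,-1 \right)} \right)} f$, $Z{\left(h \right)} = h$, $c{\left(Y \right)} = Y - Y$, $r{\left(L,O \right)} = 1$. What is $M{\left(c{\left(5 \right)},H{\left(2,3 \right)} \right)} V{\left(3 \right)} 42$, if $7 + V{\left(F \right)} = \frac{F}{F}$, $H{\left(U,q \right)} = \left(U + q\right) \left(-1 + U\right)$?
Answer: $0$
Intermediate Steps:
$H{\left(U,q \right)} = \left(-1 + U\right) \left(U + q\right)$
$c{\left(Y \right)} = 0$
$M{\left(f,x \right)} = f$ ($M{\left(f,x \right)} = 1 f = f$)
$V{\left(F \right)} = -6$ ($V{\left(F \right)} = -7 + \frac{F}{F} = -7 + 1 = -6$)
$M{\left(c{\left(5 \right)},H{\left(2,3 \right)} \right)} V{\left(3 \right)} 42 = 0 \left(-6\right) 42 = 0 \cdot 42 = 0$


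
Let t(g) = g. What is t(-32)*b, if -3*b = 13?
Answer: 416/3 ≈ 138.67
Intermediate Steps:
b = -13/3 (b = -1/3*13 = -13/3 ≈ -4.3333)
t(-32)*b = -32*(-13/3) = 416/3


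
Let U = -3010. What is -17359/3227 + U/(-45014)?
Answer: -385842378/72630089 ≈ -5.3124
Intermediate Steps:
-17359/3227 + U/(-45014) = -17359/3227 - 3010/(-45014) = -17359*1/3227 - 3010*(-1/45014) = -17359/3227 + 1505/22507 = -385842378/72630089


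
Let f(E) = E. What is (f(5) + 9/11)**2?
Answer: 4096/121 ≈ 33.851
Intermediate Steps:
(f(5) + 9/11)**2 = (5 + 9/11)**2 = (64/11)**2 = 4096/121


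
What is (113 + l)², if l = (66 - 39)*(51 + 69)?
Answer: 11242609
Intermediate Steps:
l = 3240 (l = 27*120 = 3240)
(113 + l)² = (113 + 3240)² = 3353² = 11242609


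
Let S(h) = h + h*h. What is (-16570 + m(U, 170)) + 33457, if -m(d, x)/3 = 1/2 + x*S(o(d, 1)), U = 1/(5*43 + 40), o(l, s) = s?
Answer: 31731/2 ≈ 15866.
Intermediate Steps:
S(h) = h + h²
U = 1/255 (U = 1/(215 + 40) = 1/255 ≈ 0.0039216)
m(d, x) = -3/2 - 6*x (m(d, x) = -3*(1/2 + x*(1*(1 + 1))) = -3*(½ + x*(1*2)) = -3*(½ + x*2) = -3*(½ + 2*x) = -3/2 - 6*x)
(-16570 + m(U, 170)) + 33457 = (-16570 + (-3/2 - 6*170)) + 33457 = (-16570 + (-3/2 - 1020)) + 33457 = (-16570 - 2043/2) + 33457 = -35183/2 + 33457 = 31731/2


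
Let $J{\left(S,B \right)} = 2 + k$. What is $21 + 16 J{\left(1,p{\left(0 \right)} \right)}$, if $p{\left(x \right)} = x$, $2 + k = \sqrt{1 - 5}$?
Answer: $21 + 32 i \approx 21.0 + 32.0 i$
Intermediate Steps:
$k = -2 + 2 i$ ($k = -2 + \sqrt{1 - 5} = -2 + \sqrt{-4} = -2 + 2 i \approx -2.0 + 2.0 i$)
$J{\left(S,B \right)} = 2 i$ ($J{\left(S,B \right)} = 2 - \left(2 - 2 i\right) = 2 i$)
$21 + 16 J{\left(1,p{\left(0 \right)} \right)} = 21 + 16 \cdot 2 i = 21 + 32 i$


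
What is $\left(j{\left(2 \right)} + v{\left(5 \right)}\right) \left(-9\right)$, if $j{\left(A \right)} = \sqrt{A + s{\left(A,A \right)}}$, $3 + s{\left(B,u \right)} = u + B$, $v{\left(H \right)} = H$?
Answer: $-45 - 9 \sqrt{3} \approx -60.588$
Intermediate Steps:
$s{\left(B,u \right)} = -3 + B + u$ ($s{\left(B,u \right)} = -3 + \left(u + B\right) = -3 + \left(B + u\right) = -3 + B + u$)
$j{\left(A \right)} = \sqrt{-3 + 3 A}$ ($j{\left(A \right)} = \sqrt{A + \left(-3 + A + A\right)} = \sqrt{A + \left(-3 + 2 A\right)} = \sqrt{-3 + 3 A}$)
$\left(j{\left(2 \right)} + v{\left(5 \right)}\right) \left(-9\right) = \left(\sqrt{-3 + 3 \cdot 2} + 5\right) \left(-9\right) = \left(\sqrt{-3 + 6} + 5\right) \left(-9\right) = \left(\sqrt{3} + 5\right) \left(-9\right) = \left(5 + \sqrt{3}\right) \left(-9\right) = -45 - 9 \sqrt{3}$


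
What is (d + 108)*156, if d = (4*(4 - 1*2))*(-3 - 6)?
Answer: 5616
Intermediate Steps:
d = -72 (d = (4*(4 - 2))*(-9) = (4*2)*(-9) = 8*(-9) = -72)
(d + 108)*156 = (-72 + 108)*156 = 36*156 = 5616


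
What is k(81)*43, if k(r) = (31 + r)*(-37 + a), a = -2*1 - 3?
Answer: -202272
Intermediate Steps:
a = -5 (a = -2 - 3 = -5)
k(r) = -1302 - 42*r (k(r) = (31 + r)*(-37 - 5) = (31 + r)*(-42) = -1302 - 42*r)
k(81)*43 = (-1302 - 42*81)*43 = (-1302 - 3402)*43 = -4704*43 = -202272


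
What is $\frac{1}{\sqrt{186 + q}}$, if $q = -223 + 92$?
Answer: $\frac{\sqrt{55}}{55} \approx 0.13484$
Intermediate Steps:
$q = -131$
$\frac{1}{\sqrt{186 + q}} = \frac{1}{\sqrt{186 - 131}} = \frac{1}{\sqrt{55}} = \frac{\sqrt{55}}{55}$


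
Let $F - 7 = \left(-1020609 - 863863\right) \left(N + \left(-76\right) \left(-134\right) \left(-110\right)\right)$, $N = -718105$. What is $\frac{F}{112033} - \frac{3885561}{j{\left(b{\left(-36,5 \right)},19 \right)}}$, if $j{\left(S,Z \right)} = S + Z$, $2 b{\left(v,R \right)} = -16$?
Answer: $\frac{37672095411804}{1232363} \approx 3.0569 \cdot 10^{7}$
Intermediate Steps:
$b{\left(v,R \right)} = -8$ ($b{\left(v,R \right)} = \frac{1}{2} \left(-16\right) = -8$)
$F = 3464309678847$ ($F = 7 + \left(-1020609 - 863863\right) \left(-718105 + \left(-76\right) \left(-134\right) \left(-110\right)\right) = 7 - 1884472 \left(-718105 + 10184 \left(-110\right)\right) = 7 - 1884472 \left(-718105 - 1120240\right) = 7 - -3464309678840 = 7 + 3464309678840 = 3464309678847$)
$\frac{F}{112033} - \frac{3885561}{j{\left(b{\left(-36,5 \right)},19 \right)}} = \frac{3464309678847}{112033} - \frac{3885561}{-8 + 19} = 3464309678847 \cdot \frac{1}{112033} - \frac{3885561}{11} = \frac{3464309678847}{112033} - \frac{3885561}{11} = \frac{37672095411804}{1232363}$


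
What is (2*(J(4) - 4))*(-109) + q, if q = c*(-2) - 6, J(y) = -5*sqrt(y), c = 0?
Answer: 3046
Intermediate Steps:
q = -6 (q = 0*(-2) - 6 = 0 - 6 = -6)
(2*(J(4) - 4))*(-109) + q = (2*(-5*sqrt(4) - 4))*(-109) - 6 = (2*(-5*2 - 4))*(-109) - 6 = (2*(-10 - 4))*(-109) - 6 = (2*(-14))*(-109) - 6 = -28*(-109) - 6 = 3052 - 6 = 3046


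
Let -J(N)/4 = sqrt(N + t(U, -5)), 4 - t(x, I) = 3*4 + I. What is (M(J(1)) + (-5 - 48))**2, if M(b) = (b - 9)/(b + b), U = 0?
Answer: 352719/128 + 945*I*sqrt(2)/16 ≈ 2755.6 + 83.527*I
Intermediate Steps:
t(x, I) = -8 - I (t(x, I) = 4 - (3*4 + I) = 4 - (12 + I) = 4 + (-12 - I) = -8 - I)
J(N) = -4*sqrt(-3 + N) (J(N) = -4*sqrt(N + (-8 - 1*(-5))) = -4*sqrt(N + (-8 + 5)) = -4*sqrt(N - 3) = -4*sqrt(-3 + N))
M(b) = (-9 + b)/(2*b) (M(b) = (-9 + b)/((2*b)) = (-9 + b)*(1/(2*b)) = (-9 + b)/(2*b))
(M(J(1)) + (-5 - 48))**2 = ((-9 - 4*sqrt(-3 + 1))/(2*((-4*sqrt(-3 + 1)))) + (-5 - 48))**2 = ((-9 - 4*I*sqrt(2))/(2*((-4*I*sqrt(2)))) - 53)**2 = ((I*sqrt(2)/8)*(-9 - 4*I*sqrt(2))/2 - 53)**2 = (I*sqrt(2)*(-9 - 4*I*sqrt(2))/16 - 53)**2 = (-53 + I*sqrt(2)*(-9 - 4*I*sqrt(2))/16)**2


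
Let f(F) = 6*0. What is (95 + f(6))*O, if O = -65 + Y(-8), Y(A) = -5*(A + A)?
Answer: 1425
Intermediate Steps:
Y(A) = -10*A
f(F) = 0
O = 15 (O = -65 - 10*(-8) = -65 + 80 = 15)
(95 + f(6))*O = (95 + 0)*15 = 95*15 = 1425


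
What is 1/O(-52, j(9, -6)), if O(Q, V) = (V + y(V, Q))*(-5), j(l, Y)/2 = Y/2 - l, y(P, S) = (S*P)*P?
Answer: 1/149880 ≈ 6.6720e-6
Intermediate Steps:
y(P, S) = S*P² (y(P, S) = (P*S)*P = S*P²)
j(l, Y) = Y - 2*l (j(l, Y) = 2*(Y/2 - l) = Y - 2*l)
O(Q, V) = -5*V - 5*Q*V² (O(Q, V) = (V + Q*V²)*(-5) = -5*V - 5*Q*V²)
1/O(-52, j(9, -6)) = 1/(5*(-6 - 2*9)*(-1 - 1*(-52)*(-6 - 2*9))) = 1/(5*(-6 - 18)*(-1 - 1*(-52)*(-6 - 18))) = 1/(5*(-24)*(-1 - 1*(-52)*(-24))) = 1/(5*(-24)*(-1 - 1248)) = 1/(5*(-24)*(-1249)) = 1/149880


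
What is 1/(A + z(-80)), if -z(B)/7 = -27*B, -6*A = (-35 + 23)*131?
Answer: -1/14858 ≈ -6.7304e-5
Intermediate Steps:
A = 262 (A = -(-35 + 23)*131/6 = -(-2)*131 = -⅙*(-1572) = 262)
z(B) = 189*B (z(B) = -(-189)*B = 189*B)
1/(A + z(-80)) = 1/(262 + 189*(-80)) = 1/(262 - 15120) = 1/(-14858) = -1/14858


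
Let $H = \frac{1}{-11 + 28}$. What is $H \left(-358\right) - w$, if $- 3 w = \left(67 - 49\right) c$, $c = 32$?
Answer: $\frac{2906}{17} \approx 170.94$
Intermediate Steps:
$w = -192$ ($w = - \frac{\left(67 - 49\right) 32}{3} = - \frac{18 \cdot 32}{3} = \left(- \frac{1}{3}\right) 576 = -192$)
$H = \frac{1}{17} \approx 0.058824$
$H \left(-358\right) - w = \frac{1}{17} \left(-358\right) - -192 = - \frac{358}{17} + 192 = \frac{2906}{17}$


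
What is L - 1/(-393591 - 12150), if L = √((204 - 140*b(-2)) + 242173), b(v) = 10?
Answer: 1/405741 + √240977 ≈ 490.89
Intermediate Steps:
L = √240977 (L = √((204 - 140*10) + 242173) = √((204 - 1400) + 242173) = √(-1196 + 242173) = √240977 ≈ 490.89)
L - 1/(-393591 - 12150) = √240977 - 1/(-393591 - 12150) = √240977 - 1/(-405741) = √240977 - 1*(-1/405741) = √240977 + 1/405741 = 1/405741 + √240977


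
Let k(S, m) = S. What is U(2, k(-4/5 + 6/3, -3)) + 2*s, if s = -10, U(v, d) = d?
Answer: -94/5 ≈ -18.800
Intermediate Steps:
U(2, k(-4/5 + 6/3, -3)) + 2*s = (-4/5 + 6/3) + 2*(-10) = (-4*1/5 + 6*(1/3)) - 20 = (-4/5 + 2) - 20 = 6/5 - 20 = -94/5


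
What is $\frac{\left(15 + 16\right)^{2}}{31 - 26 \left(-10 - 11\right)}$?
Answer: $\frac{961}{577} \approx 1.6655$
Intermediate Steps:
$\frac{\left(15 + 16\right)^{2}}{31 - 26 \left(-10 - 11\right)} = \frac{31^{2}}{31 - 26 \left(-10 - 11\right)} = \frac{961}{31 - -546} = \frac{961}{31 + 546} = \frac{961}{577}$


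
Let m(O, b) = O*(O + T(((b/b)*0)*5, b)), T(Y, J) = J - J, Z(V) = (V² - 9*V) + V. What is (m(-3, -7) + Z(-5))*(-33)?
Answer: -2442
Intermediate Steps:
Z(V) = V² - 8*V
T(Y, J) = 0
m(O, b) = O² (m(O, b) = O*(O + 0) = O*O = O²)
(m(-3, -7) + Z(-5))*(-33) = ((-3)² - 5*(-8 - 5))*(-33) = (9 - 5*(-13))*(-33) = (9 + 65)*(-33) = 74*(-33) = -2442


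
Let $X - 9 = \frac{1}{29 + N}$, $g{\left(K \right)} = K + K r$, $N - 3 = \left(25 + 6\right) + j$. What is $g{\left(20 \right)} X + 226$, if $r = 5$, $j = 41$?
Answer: $\frac{16993}{13} \approx 1307.2$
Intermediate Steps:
$N = 75$ ($N = 3 + \left(\left(25 + 6\right) + 41\right) = 3 + \left(31 + 41\right) = 3 + 72 = 75$)
$g{\left(K \right)} = 6 K$ ($g{\left(K \right)} = K + K 5 = K + 5 K = 6 K$)
$X = \frac{937}{104}$ ($X = 9 + \frac{1}{29 + 75} = 9 + \frac{1}{104} = \frac{937}{104} \approx 9.0096$)
$g{\left(20 \right)} X + 226 = 6 \cdot 20 \cdot \frac{937}{104} + 226 = 120 \cdot \frac{937}{104} + 226 = \frac{14055}{13} + 226 = \frac{16993}{13}$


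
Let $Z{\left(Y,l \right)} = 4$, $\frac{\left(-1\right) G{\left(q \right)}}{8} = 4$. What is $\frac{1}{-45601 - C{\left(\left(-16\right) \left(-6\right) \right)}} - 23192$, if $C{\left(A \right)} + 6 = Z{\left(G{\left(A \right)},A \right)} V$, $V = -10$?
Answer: $- \frac{1056511561}{45555} \approx -23192.0$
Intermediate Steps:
$G{\left(q \right)} = -32$ ($G{\left(q \right)} = \left(-8\right) 4 = -32$)
$C{\left(A \right)} = -46$ ($C{\left(A \right)} = -6 + 4 \left(-10\right) = -6 - 40 = -46$)
$\frac{1}{-45601 - C{\left(\left(-16\right) \left(-6\right) \right)}} - 23192 = \frac{1}{-45601 - -46} - 23192 = \frac{1}{-45601 + 46} - 23192 = \frac{1}{-45555} - 23192 = - \frac{1}{45555} - 23192 = - \frac{1056511561}{45555}$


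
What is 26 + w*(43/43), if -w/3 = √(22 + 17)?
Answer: 26 - 3*√39 ≈ 7.2650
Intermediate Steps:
w = -3*√39 (w = -3*√(22 + 17) = -3*√39 ≈ -18.735)
26 + w*(43/43) = 26 + (-3*√39)*(43/43) = 26 + (-3*√39)*(43*(1/43)) = 26 - 3*√39*1 = 26 - 3*√39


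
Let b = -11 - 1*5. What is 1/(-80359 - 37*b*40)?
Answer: -1/56679 ≈ -1.7643e-5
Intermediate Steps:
b = -16 (b = -11 - 5 = -16)
1/(-80359 - 37*b*40) = 1/(-80359 - 37*(-16)*40) = 1/(-80359 + 592*40) = 1/(-80359 + 23680) = 1/(-56679) = -1/56679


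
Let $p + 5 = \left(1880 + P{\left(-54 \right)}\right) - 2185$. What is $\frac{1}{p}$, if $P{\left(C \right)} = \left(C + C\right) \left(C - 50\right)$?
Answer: $\frac{1}{10922} \approx 9.1558 \cdot 10^{-5}$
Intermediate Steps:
$P{\left(C \right)} = 2 C \left(-50 + C\right)$
$p = 10922$ ($p = -5 - \left(305 + 108 \left(-50 - 54\right)\right) = -5 + \left(\left(1880 + 2 \left(-54\right) \left(-104\right)\right) - 2185\right) = -5 + \left(\left(1880 + 11232\right) - 2185\right) = -5 + \left(13112 - 2185\right) = -5 + 10927 = 10922$)
$\frac{1}{p} = \frac{1}{10922}$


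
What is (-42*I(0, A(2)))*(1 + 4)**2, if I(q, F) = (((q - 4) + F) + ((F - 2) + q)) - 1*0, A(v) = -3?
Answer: 12600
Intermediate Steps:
I(q, F) = -6 + 2*F + 2*q (I(q, F) = (((-4 + q) + F) + ((-2 + F) + q)) + 0 = ((-4 + F + q) + (-2 + F + q)) + 0 = (-6 + 2*F + 2*q) + 0 = -6 + 2*F + 2*q)
(-42*I(0, A(2)))*(1 + 4)**2 = (-42*(-6 + 2*(-3) + 2*0))*(1 + 4)**2 = -42*(-6 - 6 + 0)*5**2 = -42*(-12)*25 = 504*25 = 12600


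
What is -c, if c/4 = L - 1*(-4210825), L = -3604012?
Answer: -2427252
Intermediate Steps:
c = 2427252 (c = 4*(-3604012 - 1*(-4210825)) = 4*(-3604012 + 4210825) = 4*606813 = 2427252)
-c = -1*2427252 = -2427252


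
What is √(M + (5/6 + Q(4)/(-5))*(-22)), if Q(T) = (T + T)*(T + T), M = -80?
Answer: √41235/15 ≈ 13.538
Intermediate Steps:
Q(T) = 4*T² (Q(T) = (2*T)*(2*T) = 4*T²)
√(M + (5/6 + Q(4)/(-5))*(-22)) = √(-80 + (5/6 + (4*4²)/(-5))*(-22)) = √(-80 + (5*(⅙) + (4*16)*(-⅕))*(-22)) = √(-80 + (⅚ + 64*(-⅕))*(-22)) = √(-80 + (⅚ - 64/5)*(-22)) = √(-80 - 359/30*(-22)) = √(-80 + 3949/15) = √(2749/15) = √41235/15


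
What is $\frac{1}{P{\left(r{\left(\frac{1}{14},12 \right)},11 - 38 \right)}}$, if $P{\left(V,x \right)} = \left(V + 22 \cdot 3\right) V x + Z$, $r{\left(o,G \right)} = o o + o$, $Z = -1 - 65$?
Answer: $- \frac{38416}{7780611} \approx -0.0049374$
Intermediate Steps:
$Z = -66$
$r{\left(o,G \right)} = o + o^{2}$ ($r{\left(o,G \right)} = o^{2} + o = o + o^{2}$)
$P{\left(V,x \right)} = -66 + V x \left(66 + V\right)$ ($P{\left(V,x \right)} = \left(V + 22 \cdot 3\right) V x - 66 = \left(V + 66\right) V x - 66 = \left(66 + V\right) V x - 66 = V \left(66 + V\right) x - 66 = V x \left(66 + V\right) - 66 = -66 + V x \left(66 + V\right)$)
$\frac{1}{P{\left(r{\left(\frac{1}{14},12 \right)},11 - 38 \right)}} = \frac{1}{-66 + \left(11 - 38\right) \left(\frac{1 + \frac{1}{14}}{14}\right)^{2} + 66 \frac{1 + \frac{1}{14}}{14} \left(11 - 38\right)} = \frac{1}{-66 - 27 \left(\frac{1 + \frac{1}{14}}{14}\right)^{2} + 66 \frac{1 + \frac{1}{14}}{14} \left(-27\right)} = \frac{1}{-66 - 27 \left(\frac{1}{14} \cdot \frac{15}{14}\right)^{2} + 66 \cdot \frac{1}{14} \cdot \frac{15}{14} \left(-27\right)} = \frac{1}{-66 - 27 \left(\frac{15}{196}\right)^{2} + 66 \cdot \frac{15}{196} \left(-27\right)} = \frac{1}{-66 - \frac{6075}{38416} - \frac{13365}{98}} = \frac{1}{- \frac{7780611}{38416}} = - \frac{38416}{7780611}$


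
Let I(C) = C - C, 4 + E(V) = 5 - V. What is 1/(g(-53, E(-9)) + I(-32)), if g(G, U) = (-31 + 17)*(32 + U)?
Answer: -1/588 ≈ -0.0017007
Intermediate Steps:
E(V) = 1 - V (E(V) = -4 + (5 - V) = 1 - V)
g(G, U) = -448 - 14*U (g(G, U) = -14*(32 + U) = -448 - 14*U)
I(C) = 0
1/(g(-53, E(-9)) + I(-32)) = 1/((-448 - 14*(1 - 1*(-9))) + 0) = 1/((-448 - 14*(1 + 9)) + 0) = 1/((-448 - 14*10) + 0) = 1/((-448 - 140) + 0) = 1/(-588 + 0) = 1/(-588) = -1/588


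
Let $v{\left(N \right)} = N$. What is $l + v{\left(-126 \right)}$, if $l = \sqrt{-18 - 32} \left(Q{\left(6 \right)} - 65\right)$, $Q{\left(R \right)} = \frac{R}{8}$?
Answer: $-126 - \frac{1285 i \sqrt{2}}{4} \approx -126.0 - 454.32 i$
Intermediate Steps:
$Q{\left(R \right)} = \frac{R}{8}$ ($Q{\left(R \right)} = R \frac{1}{8} = \frac{R}{8}$)
$l = - \frac{1285 i \sqrt{2}}{4}$ ($l = \sqrt{-18 - 32} \left(\frac{1}{8} \cdot 6 - 65\right) = \sqrt{-50} \left(\frac{3}{4} - 65\right) = 5 i \sqrt{2} \left(- \frac{257}{4}\right) = - \frac{1285 i \sqrt{2}}{4} \approx - 454.32 i$)
$l + v{\left(-126 \right)} = - \frac{1285 i \sqrt{2}}{4} - 126 = -126 - \frac{1285 i \sqrt{2}}{4}$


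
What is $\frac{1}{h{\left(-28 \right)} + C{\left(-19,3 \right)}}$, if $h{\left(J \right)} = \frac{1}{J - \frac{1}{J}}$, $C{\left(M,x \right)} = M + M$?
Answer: $- \frac{783}{29782} \approx -0.026291$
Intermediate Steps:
$C{\left(M,x \right)} = 2 M$
$\frac{1}{h{\left(-28 \right)} + C{\left(-19,3 \right)}} = \frac{1}{- \frac{28}{-1 + \left(-28\right)^{2}} + 2 \left(-19\right)} = \frac{1}{- \frac{28}{-1 + 784} - 38} = \frac{1}{- \frac{28}{783} - 38} = \frac{1}{- \frac{29782}{783}} = - \frac{783}{29782}$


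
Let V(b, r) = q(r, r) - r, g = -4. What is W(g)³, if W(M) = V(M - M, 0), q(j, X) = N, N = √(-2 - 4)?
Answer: -6*I*√6 ≈ -14.697*I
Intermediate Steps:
N = I*√6 (N = √(-6) = I*√6 ≈ 2.4495*I)
q(j, X) = I*√6
V(b, r) = -r + I*√6 (V(b, r) = I*√6 - r = -r + I*√6)
W(M) = I*√6 (W(M) = -1*0 + I*√6 = 0 + I*√6 = I*√6)
W(g)³ = (I*√6)³ = -6*I*√6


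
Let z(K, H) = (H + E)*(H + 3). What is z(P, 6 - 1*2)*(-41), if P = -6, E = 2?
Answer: -1722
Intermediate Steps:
z(K, H) = (2 + H)*(3 + H) (z(K, H) = (H + 2)*(H + 3) = (2 + H)*(3 + H))
z(P, 6 - 1*2)*(-41) = (6 + (6 - 1*2)**2 + 5*(6 - 1*2))*(-41) = (6 + (6 - 2)**2 + 5*(6 - 2))*(-41) = (6 + 4**2 + 5*4)*(-41) = (6 + 16 + 20)*(-41) = 42*(-41) = -1722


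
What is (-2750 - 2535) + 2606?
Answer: -2679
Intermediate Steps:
(-2750 - 2535) + 2606 = -5285 + 2606 = -2679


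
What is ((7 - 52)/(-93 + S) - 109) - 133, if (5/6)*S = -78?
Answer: -75187/311 ≈ -241.76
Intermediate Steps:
S = -468/5 (S = (6/5)*(-78) = -468/5 ≈ -93.600)
((7 - 52)/(-93 + S) - 109) - 133 = ((7 - 52)/(-93 - 468/5) - 109) - 133 = (-45/(-933/5) - 109) - 133 = (-45*(-5/933) - 109) - 133 = (75/311 - 109) - 133 = -33824/311 - 133 = -75187/311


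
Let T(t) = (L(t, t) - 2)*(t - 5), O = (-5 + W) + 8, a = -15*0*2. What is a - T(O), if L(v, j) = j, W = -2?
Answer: -4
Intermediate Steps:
a = 0 (a = 0*2 = 0)
O = 1 (O = (-5 - 2) + 8 = -7 + 8 = 1)
T(t) = (-5 + t)*(-2 + t) (T(t) = (t - 2)*(t - 5) = (-2 + t)*(-5 + t) = (-5 + t)*(-2 + t))
a - T(O) = 0 - (10 + 1**2 - 7*1) = 0 - (10 + 1 - 7) = 0 - 1*4 = 0 - 4 = -4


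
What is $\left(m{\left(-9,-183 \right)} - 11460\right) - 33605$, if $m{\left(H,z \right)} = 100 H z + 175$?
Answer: $119810$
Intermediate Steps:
$m{\left(H,z \right)} = 175 + 100 H z$ ($m{\left(H,z \right)} = 100 H z + 175 = 175 + 100 H z$)
$\left(m{\left(-9,-183 \right)} - 11460\right) - 33605 = \left(\left(175 + 100 \left(-9\right) \left(-183\right)\right) - 11460\right) - 33605 = \left(\left(175 + 164700\right) - 11460\right) - 33605 = \left(164875 - 11460\right) - 33605 = 153415 - 33605 = 119810$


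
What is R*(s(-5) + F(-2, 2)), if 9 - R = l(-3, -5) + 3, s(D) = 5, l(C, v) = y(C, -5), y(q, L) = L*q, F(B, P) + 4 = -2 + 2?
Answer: -9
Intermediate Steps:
F(B, P) = -4 (F(B, P) = -4 + (-2 + 2) = -4 + 0 = -4)
l(C, v) = -5*C
R = -9 (R = 9 - (-5*(-3) + 3) = 9 - (15 + 3) = 9 - 1*18 = 9 - 18 = -9)
R*(s(-5) + F(-2, 2)) = -9*(5 - 4) = -9*1 = -9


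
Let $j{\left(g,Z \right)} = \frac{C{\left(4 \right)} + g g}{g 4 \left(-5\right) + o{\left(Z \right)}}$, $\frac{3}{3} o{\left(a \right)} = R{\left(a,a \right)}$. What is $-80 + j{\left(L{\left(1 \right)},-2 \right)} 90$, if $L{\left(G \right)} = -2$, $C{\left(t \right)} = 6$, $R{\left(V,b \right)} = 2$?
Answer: $- \frac{410}{7} \approx -58.571$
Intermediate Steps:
$o{\left(a \right)} = 2$
$j{\left(g,Z \right)} = \frac{6 + g^{2}}{2 - 20 g}$ ($j{\left(g,Z \right)} = \frac{6 + g g}{g 4 \left(-5\right) + 2} = \frac{6 + g^{2}}{4 g \left(-5\right) + 2} = \frac{6 + g^{2}}{- 20 g + 2} = \frac{6 + g^{2}}{2 - 20 g}$)
$-80 + j{\left(L{\left(1 \right)},-2 \right)} 90 = -80 + \frac{-6 - \left(-2\right)^{2}}{2 \left(-1 + 10 \left(-2\right)\right)} 90 = -80 + \frac{-6 - 4}{2 \left(-1 - 20\right)} 90 = -80 + \frac{-6 - 4}{2 \left(-21\right)} 90 = -80 + \frac{1}{2} \left(- \frac{1}{21}\right) \left(-10\right) 90 = -80 + \frac{5}{21} \cdot 90 = -80 + \frac{150}{7} = - \frac{410}{7}$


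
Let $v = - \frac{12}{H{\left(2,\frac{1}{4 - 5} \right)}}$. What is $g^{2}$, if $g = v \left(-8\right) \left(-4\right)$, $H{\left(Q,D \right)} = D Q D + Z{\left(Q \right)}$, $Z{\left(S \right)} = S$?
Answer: $9216$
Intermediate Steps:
$H{\left(Q,D \right)} = Q + Q D^{2}$ ($H{\left(Q,D \right)} = D Q D + Q = Q D^{2} + Q = Q + Q D^{2}$)
$v = -3$ ($v = - \frac{12}{2 \left(1 + \left(\frac{1}{4 - 5}\right)^{2}\right)} = - \frac{12}{2 \left(1 + \left(\frac{1}{-1}\right)^{2}\right)} = - \frac{12}{2 \left(1 + \left(-1\right)^{2}\right)} = - \frac{12}{2 \left(1 + 1\right)} = - \frac{12}{2 \cdot 2} = - \frac{12}{4} = \left(-12\right) \frac{1}{4} = -3$)
$g = -96$ ($g = \left(-3\right) \left(-8\right) \left(-4\right) = 24 \left(-4\right) = -96$)
$g^{2} = \left(-96\right)^{2} = 9216$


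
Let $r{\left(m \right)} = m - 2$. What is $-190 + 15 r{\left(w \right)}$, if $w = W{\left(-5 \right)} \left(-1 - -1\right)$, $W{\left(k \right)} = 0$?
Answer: $-220$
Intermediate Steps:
$w = 0$ ($w = 0 \left(-1 - -1\right) = 0 \left(-1 + 1\right) = 0 \cdot 0 = 0$)
$r{\left(m \right)} = -2 + m$
$-190 + 15 r{\left(w \right)} = -190 + 15 \left(-2 + 0\right) = -190 + 15 \left(-2\right) = -190 - 30 = -220$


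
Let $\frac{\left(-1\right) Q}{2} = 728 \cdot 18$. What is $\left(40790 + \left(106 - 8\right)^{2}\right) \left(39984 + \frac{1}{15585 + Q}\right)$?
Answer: $\frac{7134951020738}{3541} \approx 2.015 \cdot 10^{9}$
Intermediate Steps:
$Q = -26208$ ($Q = - 2 \cdot 728 \cdot 18 = \left(-2\right) 13104 = -26208$)
$\left(40790 + \left(106 - 8\right)^{2}\right) \left(39984 + \frac{1}{15585 + Q}\right) = \left(40790 + \left(106 - 8\right)^{2}\right) \left(39984 + \frac{1}{15585 - 26208}\right) = \left(40790 + 98^{2}\right) \left(39984 + \frac{1}{-10623}\right) = \left(40790 + 9604\right) \left(39984 - \frac{1}{10623}\right) = 50394 \cdot \frac{424750031}{10623} = \frac{7134951020738}{3541}$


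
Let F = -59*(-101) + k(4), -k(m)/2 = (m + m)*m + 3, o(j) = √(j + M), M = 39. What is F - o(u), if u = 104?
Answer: 5889 - √143 ≈ 5877.0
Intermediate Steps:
o(j) = √(39 + j) (o(j) = √(j + 39) = √(39 + j))
k(m) = -6 - 4*m² (k(m) = -2*((m + m)*m + 3) = -2*((2*m)*m + 3) = -2*(2*m² + 3) = -2*(3 + 2*m²) = -6 - 4*m²)
F = 5889 (F = -59*(-101) + (-6 - 4*4²) = 5959 + (-6 - 4*16) = 5959 + (-6 - 64) = 5959 - 70 = 5889)
F - o(u) = 5889 - √(39 + 104) = 5889 - √143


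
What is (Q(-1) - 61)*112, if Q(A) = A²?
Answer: -6720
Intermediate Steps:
(Q(-1) - 61)*112 = ((-1)² - 61)*112 = (1 - 61)*112 = -60*112 = -6720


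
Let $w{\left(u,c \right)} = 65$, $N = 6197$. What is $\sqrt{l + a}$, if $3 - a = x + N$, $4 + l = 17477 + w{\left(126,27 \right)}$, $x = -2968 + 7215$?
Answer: $\sqrt{7097} \approx 84.244$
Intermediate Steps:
$x = 4247$
$l = 17538$ ($l = -4 + \left(17477 + 65\right) = -4 + 17542 = 17538$)
$a = -10441$ ($a = 3 - \left(4247 + 6197\right) = 3 - 10444 = -10441$)
$\sqrt{l + a} = \sqrt{17538 - 10441} = \sqrt{7097}$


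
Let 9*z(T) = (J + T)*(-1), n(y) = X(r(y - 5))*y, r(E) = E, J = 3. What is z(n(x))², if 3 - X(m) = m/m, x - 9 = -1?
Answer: 361/81 ≈ 4.4568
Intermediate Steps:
x = 8 (x = 9 - 1 = 8)
X(m) = 2 (X(m) = 3 - m/m = 3 - 1*1 = 3 - 1 = 2)
n(y) = 2*y
z(T) = -⅓ - T/9 (z(T) = ((3 + T)*(-1))/9 = (-3 - T)/9 = -⅓ - T/9)
z(n(x))² = (-⅓ - 2*8/9)² = (-⅓ - ⅑*16)² = (-⅓ - 16/9)² = (-19/9)² = 361/81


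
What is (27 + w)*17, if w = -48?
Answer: -357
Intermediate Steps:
(27 + w)*17 = (27 - 48)*17 = -21*17 = -357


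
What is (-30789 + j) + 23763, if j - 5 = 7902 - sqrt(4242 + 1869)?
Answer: 881 - 3*sqrt(679) ≈ 802.83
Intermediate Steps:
j = 7907 - 3*sqrt(679) (j = 5 + (7902 - sqrt(4242 + 1869)) = 5 + (7902 - sqrt(6111)) = 5 + (7902 - 3*sqrt(679)) = 7907 - 3*sqrt(679) ≈ 7828.8)
(-30789 + j) + 23763 = (-30789 + (7907 - 3*sqrt(679))) + 23763 = (-22882 - 3*sqrt(679)) + 23763 = 881 - 3*sqrt(679)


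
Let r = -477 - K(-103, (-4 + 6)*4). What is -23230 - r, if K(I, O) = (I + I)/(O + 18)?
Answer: -295892/13 ≈ -22761.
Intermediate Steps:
K(I, O) = 2*I/(18 + O) (K(I, O) = (2*I)/(18 + O) = 2*I/(18 + O))
r = -6098/13 (r = -477 - 2*(-103)/(18 + (-4 + 6)*4) = -477 - 2*(-103)/(18 + 2*4) = -477 - 2*(-103)/(18 + 8) = -477 - 2*(-103)/26 = -477 - 1*(-103/13) = -477 + 103/13 = -6098/13 ≈ -469.08)
-23230 - r = -23230 - 1*(-6098/13) = -23230 + 6098/13 = -295892/13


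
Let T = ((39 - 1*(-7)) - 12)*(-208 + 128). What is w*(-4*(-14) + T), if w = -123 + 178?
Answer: -146520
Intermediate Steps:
T = -2720 (T = ((39 + 7) - 12)*(-80) = (46 - 12)*(-80) = 34*(-80) = -2720)
w = 55
w*(-4*(-14) + T) = 55*(-4*(-14) - 2720) = 55*(56 - 2720) = 55*(-2664) = -146520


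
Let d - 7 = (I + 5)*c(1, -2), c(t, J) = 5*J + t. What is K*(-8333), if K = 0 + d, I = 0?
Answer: 316654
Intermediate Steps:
c(t, J) = t + 5*J
d = -38 (d = 7 + (0 + 5)*(1 + 5*(-2)) = 7 + 5*(1 - 10) = 7 + 5*(-9) = 7 - 45 = -38)
K = -38 (K = 0 - 38 = -38)
K*(-8333) = -38*(-8333) = 316654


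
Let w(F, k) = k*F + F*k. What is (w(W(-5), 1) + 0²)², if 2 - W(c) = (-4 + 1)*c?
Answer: 676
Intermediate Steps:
W(c) = 2 + 3*c (W(c) = 2 - (-4 + 1)*c = 2 - (-3)*c = 2 + 3*c)
w(F, k) = 2*F*k (w(F, k) = F*k + F*k = 2*F*k)
(w(W(-5), 1) + 0²)² = (2*(2 + 3*(-5))*1 + 0²)² = (2*(2 - 15)*1 + 0)² = (2*(-13)*1 + 0)² = (-26 + 0)² = (-26)² = 676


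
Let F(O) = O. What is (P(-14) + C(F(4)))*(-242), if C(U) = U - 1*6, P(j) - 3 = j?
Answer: 3146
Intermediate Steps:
P(j) = 3 + j
C(U) = -6 + U (C(U) = U - 6 = -6 + U)
(P(-14) + C(F(4)))*(-242) = ((3 - 14) + (-6 + 4))*(-242) = (-11 - 2)*(-242) = -13*(-242) = 3146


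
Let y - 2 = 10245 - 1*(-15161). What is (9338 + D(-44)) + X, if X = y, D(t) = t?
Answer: 34702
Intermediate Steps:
y = 25408 (y = 2 + (10245 - 1*(-15161)) = 2 + (10245 + 15161) = 2 + 25406 = 25408)
X = 25408
(9338 + D(-44)) + X = (9338 - 44) + 25408 = 9294 + 25408 = 34702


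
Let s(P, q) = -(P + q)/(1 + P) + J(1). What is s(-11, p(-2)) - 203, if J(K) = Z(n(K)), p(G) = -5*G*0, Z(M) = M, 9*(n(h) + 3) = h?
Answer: -18629/90 ≈ -206.99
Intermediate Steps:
n(h) = -3 + h/9
p(G) = 0
J(K) = -3 + K/9
s(P, q) = -26/9 - (P + q)/(1 + P) (s(P, q) = -(P + q)/(1 + P) + (-3 + (⅑)*1) = -(P + q)/(1 + P) + (-3 + ⅑) = -(P + q)/(1 + P) - 26/9 = -26/9 - (P + q)/(1 + P))
s(-11, p(-2)) - 203 = (-26 - 35*(-11) - 9*0)/(9*(1 - 11)) - 203 = (⅑)*(-26 + 385 + 0)/(-10) - 203 = (⅑)*(-⅒)*359 - 203 = -359/90 - 203 = -18629/90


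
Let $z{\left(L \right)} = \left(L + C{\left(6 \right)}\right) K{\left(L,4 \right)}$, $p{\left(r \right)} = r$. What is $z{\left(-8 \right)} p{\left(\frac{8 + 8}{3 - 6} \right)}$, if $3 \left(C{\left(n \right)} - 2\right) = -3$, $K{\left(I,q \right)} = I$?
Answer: $- \frac{896}{3} \approx -298.67$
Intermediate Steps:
$C{\left(n \right)} = 1$ ($C{\left(n \right)} = 2 + \frac{1}{3} \left(-3\right) = 2 - 1 = 1$)
$z{\left(L \right)} = L \left(1 + L\right)$ ($z{\left(L \right)} = \left(L + 1\right) L = \left(1 + L\right) L = L \left(1 + L\right)$)
$z{\left(-8 \right)} p{\left(\frac{8 + 8}{3 - 6} \right)} = - 8 \left(1 - 8\right) \frac{8 + 8}{3 - 6} = \left(-8\right) \left(-7\right) \frac{16}{-3} = 56 \cdot 16 \left(- \frac{1}{3}\right) = 56 \left(- \frac{16}{3}\right) = - \frac{896}{3}$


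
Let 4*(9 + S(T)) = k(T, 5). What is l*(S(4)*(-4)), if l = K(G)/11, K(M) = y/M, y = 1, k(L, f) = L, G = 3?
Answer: 32/33 ≈ 0.96970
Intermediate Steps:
S(T) = -9 + T/4
K(M) = 1/M
l = 1/33 (l = 1/(3*11) = (⅓)*(1/11) = 1/33 ≈ 0.030303)
l*(S(4)*(-4)) = ((-9 + (¼)*4)*(-4))/33 = ((-9 + 1)*(-4))/33 = (-8*(-4))/33 = (1/33)*32 = 32/33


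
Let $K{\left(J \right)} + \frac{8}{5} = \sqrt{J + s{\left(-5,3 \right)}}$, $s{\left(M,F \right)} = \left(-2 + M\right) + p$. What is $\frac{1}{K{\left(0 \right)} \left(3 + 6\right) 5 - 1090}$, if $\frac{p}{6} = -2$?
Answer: $- \frac{1162}{1388719} - \frac{45 i \sqrt{19}}{1388719} \approx -0.00083674 - 0.00014125 i$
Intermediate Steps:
$p = -12$ ($p = 6 \left(-2\right) = -12$)
$s{\left(M,F \right)} = -14 + M$ ($s{\left(M,F \right)} = \left(-2 + M\right) - 12 = -14 + M$)
$K{\left(J \right)} = - \frac{8}{5} + \sqrt{-19 + J}$ ($K{\left(J \right)} = - \frac{8}{5} + \sqrt{J - 19} = - \frac{8}{5} + \sqrt{-19 + J}$)
$\frac{1}{K{\left(0 \right)} \left(3 + 6\right) 5 - 1090} = \frac{1}{\left(- \frac{8}{5} + \sqrt{-19 + 0}\right) \left(3 + 6\right) 5 - 1090} = \frac{1}{\left(- \frac{8}{5} + \sqrt{-19}\right) 9 \cdot 5 - 1090} = \frac{1}{\left(- \frac{8}{5} + i \sqrt{19}\right) 9 \cdot 5 - 1090} = \frac{1}{\left(- \frac{72}{5} + 9 i \sqrt{19}\right) 5 - 1090} = \frac{1}{\left(-72 + 45 i \sqrt{19}\right) - 1090} = \frac{1}{-1162 + 45 i \sqrt{19}}$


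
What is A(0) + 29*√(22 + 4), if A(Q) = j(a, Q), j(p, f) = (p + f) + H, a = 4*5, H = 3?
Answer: 23 + 29*√26 ≈ 170.87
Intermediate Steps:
a = 20
j(p, f) = 3 + f + p (j(p, f) = (p + f) + 3 = (f + p) + 3 = 3 + f + p)
A(Q) = 23 + Q (A(Q) = 3 + Q + 20 = 23 + Q)
A(0) + 29*√(22 + 4) = (23 + 0) + 29*√(22 + 4) = 23 + 29*√26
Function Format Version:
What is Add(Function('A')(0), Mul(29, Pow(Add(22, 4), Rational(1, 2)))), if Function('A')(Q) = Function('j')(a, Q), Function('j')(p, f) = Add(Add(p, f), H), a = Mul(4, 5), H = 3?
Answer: Add(23, Mul(29, Pow(26, Rational(1, 2)))) ≈ 170.87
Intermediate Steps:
a = 20
Function('j')(p, f) = Add(3, f, p) (Function('j')(p, f) = Add(Add(p, f), 3) = Add(Add(f, p), 3) = Add(3, f, p))
Function('A')(Q) = Add(23, Q) (Function('A')(Q) = Add(3, Q, 20) = Add(23, Q))
Add(Function('A')(0), Mul(29, Pow(Add(22, 4), Rational(1, 2)))) = Add(Add(23, 0), Mul(29, Pow(Add(22, 4), Rational(1, 2)))) = Add(23, Mul(29, Pow(26, Rational(1, 2))))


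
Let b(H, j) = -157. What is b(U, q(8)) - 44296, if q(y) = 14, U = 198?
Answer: -44453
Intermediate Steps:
b(U, q(8)) - 44296 = -157 - 44296 = -44453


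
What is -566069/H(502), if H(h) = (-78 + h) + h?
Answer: -566069/926 ≈ -611.31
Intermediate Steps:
H(h) = -78 + 2*h
-566069/H(502) = -566069/(-78 + 2*502) = -566069/(-78 + 1004) = -566069/926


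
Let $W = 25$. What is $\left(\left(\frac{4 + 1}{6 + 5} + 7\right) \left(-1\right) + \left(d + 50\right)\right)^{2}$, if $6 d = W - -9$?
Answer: $\frac{2531281}{1089} \approx 2324.4$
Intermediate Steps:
$d = \frac{17}{3}$ ($d = \frac{25 - -9}{6} = \frac{25 + 9}{6} = \frac{1}{6} \cdot 34 = \frac{17}{3} \approx 5.6667$)
$\left(\left(\frac{4 + 1}{6 + 5} + 7\right) \left(-1\right) + \left(d + 50\right)\right)^{2} = \left(\left(\frac{4 + 1}{6 + 5} + 7\right) \left(-1\right) + \left(\frac{17}{3} + 50\right)\right)^{2} = \left(\left(\frac{5}{11} + 7\right) \left(-1\right) + \frac{167}{3}\right)^{2} = \left(\frac{82}{11} \left(-1\right) + \frac{167}{3}\right)^{2} = \left(- \frac{82}{11} + \frac{167}{3}\right)^{2} = \left(\frac{1591}{33}\right)^{2} = \frac{2531281}{1089}$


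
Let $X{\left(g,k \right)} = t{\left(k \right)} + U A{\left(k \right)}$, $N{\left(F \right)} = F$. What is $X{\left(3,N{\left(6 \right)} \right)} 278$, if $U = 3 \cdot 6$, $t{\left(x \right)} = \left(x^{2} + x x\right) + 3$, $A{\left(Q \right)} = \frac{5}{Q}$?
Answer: $25020$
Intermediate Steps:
$t{\left(x \right)} = 3 + 2 x^{2}$ ($t{\left(x \right)} = \left(x^{2} + x^{2}\right) + 3 = 2 x^{2} + 3 = 3 + 2 x^{2}$)
$U = 18$
$X{\left(g,k \right)} = 3 + 2 k^{2} + \frac{90}{k}$ ($X{\left(g,k \right)} = \left(3 + 2 k^{2}\right) + 18 \frac{5}{k} = \left(3 + 2 k^{2}\right) + \frac{90}{k} = 3 + 2 k^{2} + \frac{90}{k}$)
$X{\left(3,N{\left(6 \right)} \right)} 278 = \left(3 + 2 \cdot 6^{2} + \frac{90}{6}\right) 278 = \left(3 + 2 \cdot 36 + 90 \cdot \frac{1}{6}\right) 278 = \left(3 + 72 + 15\right) 278 = 90 \cdot 278 = 25020$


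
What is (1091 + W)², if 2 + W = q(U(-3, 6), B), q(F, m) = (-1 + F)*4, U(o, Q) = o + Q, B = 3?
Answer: 1203409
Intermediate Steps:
U(o, Q) = Q + o
q(F, m) = -4 + 4*F
W = 6 (W = -2 + (-4 + 4*(6 - 3)) = -2 + (-4 + 4*3) = -2 + (-4 + 12) = -2 + 8 = 6)
(1091 + W)² = (1091 + 6)² = 1097² = 1203409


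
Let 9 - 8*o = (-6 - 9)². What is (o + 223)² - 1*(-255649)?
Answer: 294065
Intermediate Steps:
o = -27 (o = 9/8 - (-6 - 9)²/8 = 9/8 - ⅛*(-15)² = 9/8 - ⅛*225 = 9/8 - 225/8 = -27)
(o + 223)² - 1*(-255649) = (-27 + 223)² - 1*(-255649) = 196² + 255649 = 38416 + 255649 = 294065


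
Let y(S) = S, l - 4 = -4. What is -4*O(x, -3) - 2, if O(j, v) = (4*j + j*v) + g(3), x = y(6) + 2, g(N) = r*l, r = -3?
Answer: -34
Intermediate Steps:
l = 0 (l = 4 - 4 = 0)
g(N) = 0 (g(N) = -3*0 = 0)
x = 8 (x = 6 + 2 = 8)
O(j, v) = 4*j + j*v (O(j, v) = (4*j + j*v) + 0 = 4*j + j*v)
-4*O(x, -3) - 2 = -32*(4 - 3) - 2 = -32 - 2 = -34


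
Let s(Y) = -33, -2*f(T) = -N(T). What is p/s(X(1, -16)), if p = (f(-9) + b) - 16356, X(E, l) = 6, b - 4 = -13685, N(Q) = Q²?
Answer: 59993/66 ≈ 908.98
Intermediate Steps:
b = -13681 (b = 4 - 13685 = -13681)
f(T) = T²/2 (f(T) = -(-1)*T²/2 = T²/2)
p = -59993/2 (p = ((½)*(-9)² - 13681) - 16356 = ((½)*81 - 13681) - 16356 = (81/2 - 13681) - 16356 = -27281/2 - 16356 = -59993/2 ≈ -29997.)
p/s(X(1, -16)) = -59993/2/(-33) = -59993/2*(-1/33) = 59993/66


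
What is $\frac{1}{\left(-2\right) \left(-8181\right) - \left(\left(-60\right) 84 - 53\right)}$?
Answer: $\frac{1}{21455} \approx 4.6609 \cdot 10^{-5}$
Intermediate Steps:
$\frac{1}{\left(-2\right) \left(-8181\right) - \left(\left(-60\right) 84 - 53\right)} = \frac{1}{16362 - \left(-5040 - 53\right)} = \frac{1}{16362 - -5093} = \frac{1}{16362 + 5093} = \frac{1}{21455}$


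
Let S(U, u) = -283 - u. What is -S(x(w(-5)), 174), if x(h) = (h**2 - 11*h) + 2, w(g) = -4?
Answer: 457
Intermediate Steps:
x(h) = 2 + h**2 - 11*h
-S(x(w(-5)), 174) = -(-283 - 1*174) = -(-283 - 174) = -1*(-457) = 457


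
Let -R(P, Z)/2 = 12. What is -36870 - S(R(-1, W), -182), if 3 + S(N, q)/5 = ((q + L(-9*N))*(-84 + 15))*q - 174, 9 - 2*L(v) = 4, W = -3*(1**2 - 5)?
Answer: 11234820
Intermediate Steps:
W = 12 (W = -3*(1 - 5) = -3*(-4) = 12)
R(P, Z) = -24 (R(P, Z) = -2*12 = -24)
L(v) = 5/2 (L(v) = 9/2 - 1/2*4 = 9/2 - 2 = 5/2)
S(N, q) = -885 + 5*q*(-345/2 - 69*q) (S(N, q) = -15 + 5*(((q + 5/2)*(-84 + 15))*q - 174) = -15 + 5*(((5/2 + q)*(-69))*q - 174) = -15 + 5*((-345/2 - 69*q)*q - 174) = -15 + 5*(q*(-345/2 - 69*q) - 174) = -15 + 5*(-174 + q*(-345/2 - 69*q)) = -15 + (-870 + 5*q*(-345/2 - 69*q)) = -885 + 5*q*(-345/2 - 69*q))
-36870 - S(R(-1, W), -182) = -36870 - (-885 - 345*(-182)**2 - 1725/2*(-182)) = -36870 - (-885 - 345*33124 + 156975) = -36870 - (-885 - 11427780 + 156975) = -36870 - 1*(-11271690) = -36870 + 11271690 = 11234820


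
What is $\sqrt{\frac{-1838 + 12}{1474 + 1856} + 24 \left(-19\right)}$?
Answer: $\frac{i \sqrt{140628305}}{555} \approx 21.367 i$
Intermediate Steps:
$\sqrt{\frac{-1838 + 12}{1474 + 1856} + 24 \left(-19\right)} = \sqrt{- \frac{1826}{3330} - 456} = \sqrt{\left(-1826\right) \frac{1}{3330} - 456} = \sqrt{- \frac{913}{1665} - 456} = \sqrt{- \frac{760153}{1665}} = \frac{i \sqrt{140628305}}{555}$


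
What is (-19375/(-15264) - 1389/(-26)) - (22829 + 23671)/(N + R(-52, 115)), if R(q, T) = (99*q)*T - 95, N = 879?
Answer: 1606436905907/29330035488 ≈ 54.771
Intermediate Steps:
R(q, T) = -95 + 99*T*q (R(q, T) = 99*T*q - 95 = -95 + 99*T*q)
(-19375/(-15264) - 1389/(-26)) - (22829 + 23671)/(N + R(-52, 115)) = (-19375/(-15264) - 1389/(-26)) - (22829 + 23671)/(879 + (-95 + 99*115*(-52))) = (-19375*(-1/15264) - 1389*(-1/26)) - 46500/(879 + (-95 - 592020)) = (19375/15264 + 1389/26) - 46500/(879 - 592115) = 10852723/198432 - 46500/(-591236) = 10852723/198432 - 46500*(-1)/591236 = 10852723/198432 - 1*(-11625/147809) = 10852723/198432 + 11625/147809 = 1606436905907/29330035488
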